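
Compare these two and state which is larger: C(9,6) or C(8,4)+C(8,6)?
C(8,4)+C(8,6)

Working:
C(9,6)=84; C(8,4)+C(8,6)=70+28=98.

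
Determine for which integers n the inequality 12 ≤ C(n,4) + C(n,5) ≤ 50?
6

Working:
C(5,4)+C(5,5)=6; C(6,4)+C(6,5)=21; C(7,4)+C(7,5)=56. So valid n = 6.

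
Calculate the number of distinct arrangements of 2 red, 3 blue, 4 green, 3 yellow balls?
277,200

Solution: Multinomial: 12!/(2! × 3! × 4! × 3!) = 277,200.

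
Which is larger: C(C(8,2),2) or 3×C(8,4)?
C(C(8,2),2)

Reasoning: C(C(8,2),2)=378, 3×C(8,4)=210.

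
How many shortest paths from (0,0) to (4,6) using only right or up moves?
Choose 4 rights from 10 moves: C(10,4) = 210.
Final answer: 210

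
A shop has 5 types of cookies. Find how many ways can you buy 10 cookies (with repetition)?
1,001

Explanation: Stars and bars: C(10+5-1, 10) = C(14, 10) = 1,001.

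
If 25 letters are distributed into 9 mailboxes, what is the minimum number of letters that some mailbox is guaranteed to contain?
3

Pigeonhole: ⌈25/9⌉ = 3.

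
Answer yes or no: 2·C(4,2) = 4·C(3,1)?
Absorption identity k·C(n,k) = n·C(n-1,k-1). LHS = 2·6 = 12; RHS = 4·3 = 12.
Final answer: Yes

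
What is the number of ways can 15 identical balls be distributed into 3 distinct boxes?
136

Explanation: C(15+3-1, 3-1) = C(17, 2) = 136.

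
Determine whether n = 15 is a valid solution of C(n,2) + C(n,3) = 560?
Yes

Explanation: C(15,2) + C(15,3) = 105 + 455 = 560, which equals 560.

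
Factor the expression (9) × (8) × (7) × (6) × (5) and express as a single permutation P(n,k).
P(9,5) = 9!/(4)!

Explanation: Product of 5 consecutive descending integers starting at 9: P(9,5) = 9!/4! = 15,120.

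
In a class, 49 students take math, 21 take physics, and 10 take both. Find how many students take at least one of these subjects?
60

Working:
|A∪B| = |A|+|B|-|A∩B| = 49+21-10 = 60.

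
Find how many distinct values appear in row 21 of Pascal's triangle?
11

Row 21 has entries C(21,0)..C(21,21); by symmetry C(21,k)=C(21,21-k), giving 11 distinct values.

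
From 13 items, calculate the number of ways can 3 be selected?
286

Working:
C(13,3) = 13! / (3! × (13-3)!)
         = 13! / (3! × 10!)
         = 286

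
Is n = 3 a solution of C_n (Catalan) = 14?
C_3 = C(6,3)/(3+1) = 20/4 = 5, which does not equal 14.

Answer: No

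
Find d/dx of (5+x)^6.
6(5+x)^5

Working:
Using the power rule: d/dx (5+x)^6 = 6(5+x)^{5}.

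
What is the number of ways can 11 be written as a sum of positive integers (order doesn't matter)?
Pentagonal recurrence p(n) = p(n−1) + p(n−2) − p(n−5) − p(n−7) + …: p(11) = p(10) + p(9) − p(6) − p(4) = 42 + 30 − 11 − 5 = 56.

Answer: 56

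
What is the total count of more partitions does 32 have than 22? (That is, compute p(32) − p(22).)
7,347

Explanation: Pentagonal recurrence p(n) = p(n−1) + p(n−2) − p(n−5) − p(n−7) + …: p(32) = p(31) + p(30) − p(27) − p(25) + p(20) + p(17) − p(10) − p(6) = 6,842 + 5,604 − 3,010 − 1,958 + 627 + 297 − 42 − 11 = 8,349.
p(22) = p(21) + p(20) − p(17) − p(15) + p(10) + p(7) − p(0) = 792 + 627 − 297 − 176 + 42 + 15 − 1 = 1,002.
Difference = 8,349 − 1,002 = 7,347.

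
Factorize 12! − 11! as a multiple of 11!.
11 × 11! = 439,084,800

Reasoning: 12! − 11! = 12·11! − 11! = (12 − 1)·11! = 11 × 11! = 439,084,800.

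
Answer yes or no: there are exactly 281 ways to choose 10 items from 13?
No

C(13,10) = 286 ≠ 281.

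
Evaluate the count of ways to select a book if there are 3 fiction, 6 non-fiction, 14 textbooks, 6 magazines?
29

Reasoning: By the addition principle: 3 + 6 + 14 + 6 = 29.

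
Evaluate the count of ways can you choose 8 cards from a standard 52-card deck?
752,538,150

Reasoning: C(52,8) = 752,538,150.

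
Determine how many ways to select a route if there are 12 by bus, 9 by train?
21

Working:
By the addition principle: 12 + 9 = 21.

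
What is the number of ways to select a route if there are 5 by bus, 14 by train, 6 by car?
25

Working:
By the addition principle: 5 + 14 + 6 = 25.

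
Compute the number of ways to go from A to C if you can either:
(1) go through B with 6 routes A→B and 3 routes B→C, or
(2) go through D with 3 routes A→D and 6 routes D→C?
36

Explanation: Route via B: 6×3=18. Route via D: 3×6=18. Total: 36.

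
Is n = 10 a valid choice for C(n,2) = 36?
No

Explanation: C(10,2) = 10·9/2! = 90/2 = 45, which does not equal 36.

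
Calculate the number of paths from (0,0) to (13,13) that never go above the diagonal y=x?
742,900

Solution: Counted by the Catalan number C_13: C_13 = C(26,13)/(13+1) = 10,400,600/14 = 742,900.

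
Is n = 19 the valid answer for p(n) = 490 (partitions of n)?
Yes
Pentagonal recurrence p(n) = p(n−1) + p(n−2) − p(n−5) − p(n−7) + …: p(19) = p(18) + p(17) − p(14) − p(12) + p(7) + p(4) = 385 + 297 − 135 − 77 + 15 + 5 = 490, which equals 490.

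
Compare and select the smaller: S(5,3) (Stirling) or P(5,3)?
S(5,3) = 3·S(4,3) + S(4,2) = 3·6 + 7 = 25; P(5,3) = 60.
Final answer: S(5,3)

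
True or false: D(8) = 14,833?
True

Explanation: Derangements of 8 elements: D(8) = (8-1)·[D(7) + D(6)] = 7·[1,854 + 265] = 14,833.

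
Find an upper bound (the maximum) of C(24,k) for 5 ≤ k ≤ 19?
C(24,k) is maximised at the centre of the row: C(24,12) = 2,704,156.
Final answer: 2,704,156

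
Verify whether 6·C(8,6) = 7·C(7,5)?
False
Absorption identity k·C(n,k) = n·C(n-1,k-1). LHS = 6·28 = 168; RHS = 7·21 = 147.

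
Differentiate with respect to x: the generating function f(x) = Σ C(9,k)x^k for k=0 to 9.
Σ k·C(9,k)x^(k-1) for k=1 to 9
Term-by-term differentiation gives Σ k·C(9,k)x^{k-1} for k=1 to 9.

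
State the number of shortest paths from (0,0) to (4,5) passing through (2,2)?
60

Working:
To (2,2): C(4,2)=6. From there: C(5,2)=10. Total: 60.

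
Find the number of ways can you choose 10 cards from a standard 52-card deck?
15,820,024,220

Reasoning: C(52,10) = 15,820,024,220.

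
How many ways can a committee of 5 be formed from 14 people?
2,002

Solution: C(14,5) = 14! / (5! × (14-5)!)
         = 14! / (5! × 9!)
         = 2,002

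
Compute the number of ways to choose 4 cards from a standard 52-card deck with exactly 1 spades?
13 spades and 39 non-spades: C(13,1) × C(39,3) = 13 × 9139 = 118,807.
Final answer: 118,807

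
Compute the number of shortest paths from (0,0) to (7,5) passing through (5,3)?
336
To (5,3): C(8,5)=56. From there: C(4,2)=6. Total: 336.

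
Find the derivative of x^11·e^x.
(11x^10 + x^11)e^x

Product rule: d/dx[x^11]·e^x + x^11·d/dx[e^x] = 11x^{10}e^x + x^11e^x.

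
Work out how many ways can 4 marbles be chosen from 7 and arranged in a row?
P(7,4) = 7!/(7-4)! = 840.

Answer: 840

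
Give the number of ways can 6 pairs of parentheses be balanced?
Using the Catalan number formula: C_n = C(2n, n) / (n+1)
C_6 = C(12, 6) / (6+1)
     = 924 / 7
     = 132

Answer: 132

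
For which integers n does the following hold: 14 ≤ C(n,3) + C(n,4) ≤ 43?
5, 6

Working:
C(4,3)+C(4,4)=5; C(5,3)+C(5,4)=15; C(6,3)+C(6,4)=35; C(7,3)+C(7,4)=70. So valid n = 5, 6.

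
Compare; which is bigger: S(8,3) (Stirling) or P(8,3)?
S(8,3) = 3·S(7,3) + S(7,2) = 3·301 + 63 = 966; P(8,3) = 336.

Answer: S(8,3)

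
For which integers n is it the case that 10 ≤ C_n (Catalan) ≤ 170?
4, 5, 6

Working:
C_3=5; C_4=14; C_5=42; C_6=132; C_7=429. So valid n = 4, 5, 6.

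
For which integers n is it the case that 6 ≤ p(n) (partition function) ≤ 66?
5, 6, 7, 8, 9, 10, 11
Tabulating p(n) via p(n) = p(n−1) + p(n−2) − p(n−5) − p(n−7) + …: p(4)=5; p(5)=7; p(6)=11; p(7)=15; p(8)=22; p(9)=30; p(10)=42; p(11)=56; p(12)=77. So valid n = 5, 6, 7, 8, 9, 10, 11.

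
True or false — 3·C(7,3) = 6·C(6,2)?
False

Reasoning: Absorption identity k·C(n,k) = n·C(n-1,k-1). LHS = 3·35 = 105; RHS = 6·15 = 90.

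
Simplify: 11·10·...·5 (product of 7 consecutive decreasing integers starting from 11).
This is P(11,7) = 11!/(4)! = 1,663,200.
Final answer: 1,663,200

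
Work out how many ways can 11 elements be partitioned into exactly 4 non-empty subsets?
This equals S(11,4), the Stirling number of the 2nd kind.
Using the Stirling recurrence: S(n,k) = k·S(n-1,k) + S(n-1,k-1)
S(11,4) = 4·S(10,4) + S(10,3)
         = 4·34105 + 9330
         = 136420 + 9330
         = 145,750

Answer: 145,750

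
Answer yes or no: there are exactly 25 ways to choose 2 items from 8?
No

Explanation: C(8,2) = 28 ≠ 25.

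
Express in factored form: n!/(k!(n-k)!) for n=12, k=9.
C(12,9) = 220

Explanation: This is the binomial coefficient C(12,9) = 220.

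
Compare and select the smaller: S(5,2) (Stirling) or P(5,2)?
S(5,2)

Working:
S(5,2) = 2·S(4,2) + S(4,1) = 2·7 + 1 = 15; P(5,2) = 20.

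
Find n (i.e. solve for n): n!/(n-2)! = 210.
n!/(n-2)! = n×(n-1), a product of 2 consecutive integers ≈ (n−0.5)^2. 210^(1/2) + 0.5 ≈ 15.0; check n = 15: 15×14 = 210 ✓. So n = 15.

Answer: 15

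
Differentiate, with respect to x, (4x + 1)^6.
24(4x + 1)^5

Reasoning: Chain rule: 6(4x+1)^{5} × 4 = 24(4x+1)^{5}.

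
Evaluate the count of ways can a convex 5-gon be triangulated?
5

Reasoning: Using the Catalan number formula: C_n = C(2n, n) / (n+1)
C_3 = C(6, 3) / (3+1)
     = 20 / 4
     = 5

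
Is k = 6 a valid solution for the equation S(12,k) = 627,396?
No

Reasoning: S(12,6) = 6·S(11,6) + S(11,5) = 6·179,487 + 246,730 = 1,323,652, which does not equal 627,396.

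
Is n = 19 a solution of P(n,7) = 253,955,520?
Yes

Explanation: P(19,7) = 19·18·17·16·15·14·13 = 253,955,520, which equals 253,955,520.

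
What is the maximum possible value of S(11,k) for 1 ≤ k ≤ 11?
Row S(11,k) for k = 1..11 (via S(n,k) = k·S(n−1,k) + S(n−1,k−1)): 1, 1,023, 28,501, 145,750, 246,730, 179,487, 63,987, 11,880, 1,155, 55, 1. The row is unimodal; maximum at k = 5: 246,730.
Final answer: 246,730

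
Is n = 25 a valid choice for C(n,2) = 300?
Yes

Working:
C(25,2) = 25·24/2! = 600/2 = 300, which equals 300.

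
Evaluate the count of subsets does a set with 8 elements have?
256

Explanation: Each element can be included or excluded: 2^8 = 256.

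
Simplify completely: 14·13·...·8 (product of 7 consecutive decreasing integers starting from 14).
This is P(14,7) = 14!/(7)! = 17,297,280.
Final answer: 17,297,280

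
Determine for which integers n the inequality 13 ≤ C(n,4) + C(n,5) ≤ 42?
6
C(5,4)+C(5,5)=6; C(6,4)+C(6,5)=21; C(7,4)+C(7,5)=56. So valid n = 6.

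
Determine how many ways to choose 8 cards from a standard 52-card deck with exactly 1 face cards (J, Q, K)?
223,722,720

Working:
12 face cards and 40 non-face cards: C(12,1) × C(40,7) = 12 × 18,643,560 = 223,722,720.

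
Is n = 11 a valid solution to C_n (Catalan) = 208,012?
No

Solution: C_11 = C(22,11)/(11+1) = 705,432/12 = 58,786, which does not equal 208,012.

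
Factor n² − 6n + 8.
(n − 2)(n − 4)
Seek roots whose sum is 6 and product is 8: (2, 4). So n² − 6n + 8 = (n − 2)(n − 4).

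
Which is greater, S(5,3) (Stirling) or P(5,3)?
P(5,3)

Working:
S(5,3) = 3·S(4,3) + S(4,2) = 3·6 + 7 = 25; P(5,3) = 60.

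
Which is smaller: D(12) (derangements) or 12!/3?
12!/3

Working:
D(12) = (12-1)·[D(11) + D(10)] = 11·[14,684,570 + 1,334,961] = 176,214,841; 12!/3 = 479,001,600/3 = 159,667,200.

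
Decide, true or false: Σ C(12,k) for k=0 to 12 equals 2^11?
False
Binomial theorem: Σ C(12,k) = (1+1)^12 = 2^12 = 4,096; RHS 2^11 = 2,048.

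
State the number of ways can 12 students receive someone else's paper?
176,214,841

Solution: Using D(n) = (n-1)[D(n-1) + D(n-2)]:
D(12) = (12-1) × [D(11) + D(10)]
      = 11 × [14684570 + 1334961]
      = 11 × 16019531
      = 176,214,841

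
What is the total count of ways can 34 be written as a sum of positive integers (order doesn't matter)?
12,310

Reasoning: Pentagonal recurrence p(n) = p(n−1) + p(n−2) − p(n−5) − p(n−7) + …: p(34) = p(33) + p(32) − p(29) − p(27) + p(22) + p(19) − p(12) − p(8) = 10,143 + 8,349 − 4,565 − 3,010 + 1,002 + 490 − 77 − 22 = 12,310.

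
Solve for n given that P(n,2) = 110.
11

Explanation: P(n,2) = n(n−1) is increasing in n; n(n−1) ≈ (n−0.5)^2 = 110 gives n ≈ 11.0. Check: P(9,2) = 72, P(10,2) = 90, P(11,2) = 110 ✓. So n = 11.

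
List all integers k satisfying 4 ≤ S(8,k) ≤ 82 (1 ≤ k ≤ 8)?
7

Working:
S(8,1)=1; S(8,2)=127; S(8,3)=966; S(8,4)=1,701; S(8,5)=1,050; S(8,6)=266; S(8,7)=28; S(8,8)=1. So valid k = 7.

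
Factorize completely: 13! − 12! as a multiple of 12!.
12 × 12! = 5,748,019,200
13! − 12! = 13·12! − 12! = (13 − 1)·12! = 12 × 12! = 5,748,019,200.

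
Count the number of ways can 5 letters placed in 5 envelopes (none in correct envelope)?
44

Solution: Using D(n) = (n-1)[D(n-1) + D(n-2)]:
D(5) = (5-1) × [D(4) + D(3)]
      = 4 × [9 + 2]
      = 4 × 11
      = 44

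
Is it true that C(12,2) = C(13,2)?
False

Explanation: LHS = C(12,2) = 66; RHS = C(13,2) = 78. 66 ≠ 78, so the statement does not hold.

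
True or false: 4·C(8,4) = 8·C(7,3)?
True

Absorption identity k·C(n,k) = n·C(n-1,k-1). LHS = 4·70 = 280; RHS = 8·35 = 280.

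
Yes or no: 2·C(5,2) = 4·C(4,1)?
No

Reasoning: Absorption identity k·C(n,k) = n·C(n-1,k-1). LHS = 2·10 = 20; RHS = 4·4 = 16.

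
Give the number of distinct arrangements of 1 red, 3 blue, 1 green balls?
20

Working:
Multinomial: 5!/(1! × 3! × 1!) = 20.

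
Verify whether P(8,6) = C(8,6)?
False

Reasoning: P(8,6) = 20,160 but C(8,6) = 28; they differ by a factor of 6! = 720, so the statement does not hold.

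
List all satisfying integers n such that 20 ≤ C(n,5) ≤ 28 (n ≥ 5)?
7

Explanation: C(6,5)=6; C(7,5)=21; C(8,5)=56. So valid n = 7.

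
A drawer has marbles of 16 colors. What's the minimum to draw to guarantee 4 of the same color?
Worst case: 3 of each = 48. One more: 49.
Final answer: 49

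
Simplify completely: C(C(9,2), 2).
630

Solution: C(9,2) = 36, then C(36, 2) = 630.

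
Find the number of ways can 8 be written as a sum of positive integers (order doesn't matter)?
22

Explanation: Pentagonal recurrence p(n) = p(n−1) + p(n−2) − p(n−5) − p(n−7) + …: p(8) = p(7) + p(6) − p(3) − p(1) = 15 + 11 − 3 − 1 = 22.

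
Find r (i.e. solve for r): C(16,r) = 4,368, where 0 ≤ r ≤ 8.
5
C(16,r) is increasing for 0 ≤ r ≤ 8. Stepping up (C(16,r+1) = C(16,r)·(16−r)/(r+1)): C(16,1) = 16, C(16,2) = 120, C(16,3) = 560, C(16,4) = 1,820, C(16,5) = 4,368 ✓. So r = 5.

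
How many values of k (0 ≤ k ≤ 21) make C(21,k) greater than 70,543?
Row 21 is unimodal and symmetric about k=21/2. C(21,6)=54,264 ≤ 70,543; C(21,7)=116,280 > 70,543; by symmetry C(21,k) > 70,543 for k = 7..14. That's 14 - 7 + 1 = 8 values.
Final answer: 8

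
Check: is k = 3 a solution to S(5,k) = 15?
No

S(5,3) = 3·S(4,3) + S(4,2) = 3·6 + 7 = 25, which does not equal 15.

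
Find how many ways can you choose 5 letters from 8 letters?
56
C(8,5) = 8! / (5! × (8-5)!)
         = 8! / (5! × 3!)
         = 56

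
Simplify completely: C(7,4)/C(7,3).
C(n,k+1)/C(n,k) = (n−k)/(k+1). Here (7−3)/(3+1) = 4/4 = 1.

Answer: 1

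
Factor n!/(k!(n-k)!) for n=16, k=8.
C(16,8) = 12,870

This is the binomial coefficient C(16,8) = 12,870.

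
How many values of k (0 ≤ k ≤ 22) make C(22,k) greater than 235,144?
7

Solution: Row 22 is unimodal and symmetric about k=22/2. C(22,7)=170,544 ≤ 235,144; C(22,8)=319,770 > 235,144; by symmetry C(22,k) > 235,144 for k = 8..14. That's 14 - 8 + 1 = 7 values.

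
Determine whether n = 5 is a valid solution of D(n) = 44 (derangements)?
Yes

Working:
D(5) = (5-1)·[D(4) + D(3)] = 4·[9 + 2] = 44, which equals 44.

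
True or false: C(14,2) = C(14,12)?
True

Working:
C(14,2) = C(14,14-2) by the symmetry property; both equal 91.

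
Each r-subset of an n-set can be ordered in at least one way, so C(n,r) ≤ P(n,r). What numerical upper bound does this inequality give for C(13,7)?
P(13,7) = 13·12·11·10·9·8·7 = 8,648,640, so C(13,7) ≤ 8,648,640. (The bound is loose by a factor of 7! = 5,040: C(13,7) = 8,648,640/5,040 = 1,716.)

Answer: 8,648,640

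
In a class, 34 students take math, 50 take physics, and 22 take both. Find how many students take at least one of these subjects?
62

Solution: |A∪B| = |A|+|B|-|A∩B| = 34+50-22 = 62.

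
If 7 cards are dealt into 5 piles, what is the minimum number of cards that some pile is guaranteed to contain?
Pigeonhole: ⌈7/5⌉ = 2.

Answer: 2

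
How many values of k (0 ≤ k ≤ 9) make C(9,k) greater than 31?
Row 9 is unimodal and symmetric about k=9/2. C(9,1)=9 ≤ 31; C(9,2)=36 > 31; by symmetry C(9,k) > 31 for k = 2..7. That's 7 - 2 + 1 = 6 values.
Final answer: 6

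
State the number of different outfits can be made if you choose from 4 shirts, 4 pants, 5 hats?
80

Explanation: By the multiplication principle: 4 × 4 × 5 = 80.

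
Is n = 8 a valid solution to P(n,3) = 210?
No

Reasoning: P(8,3) = 8·7·6 = 336, which does not equal 210.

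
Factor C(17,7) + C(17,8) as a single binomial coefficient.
By Pascal's identity: C(17,7) + C(17,8) = C(18,8) = 43,758.
Final answer: C(18,8)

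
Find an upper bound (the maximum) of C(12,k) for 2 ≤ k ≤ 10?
924
C(12,k) is maximised at the centre of the row: C(12,6) = 924.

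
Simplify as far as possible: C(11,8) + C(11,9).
220

Reasoning: By Pascal's identity: C(12,9) = 220.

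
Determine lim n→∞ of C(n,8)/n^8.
C(n,8) ≈ n^8/8! for large n. Limit = 1/8! = 1/40320.

Answer: 1/40320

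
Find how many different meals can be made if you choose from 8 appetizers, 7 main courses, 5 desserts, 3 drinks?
840

Explanation: By the multiplication principle: 8 × 7 × 5 × 3 = 840.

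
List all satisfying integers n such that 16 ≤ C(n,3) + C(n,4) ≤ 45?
6

Explanation: C(5,3)+C(5,4)=15; C(6,3)+C(6,4)=35; C(7,3)+C(7,4)=70. So valid n = 6.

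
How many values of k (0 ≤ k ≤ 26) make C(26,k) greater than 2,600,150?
9

Explanation: Row 26 is unimodal and symmetric about k=26/2. C(26,8)=1,562,275 ≤ 2,600,150; C(26,9)=3,124,550 > 2,600,150; by symmetry C(26,k) > 2,600,150 for k = 9..17. That's 17 - 9 + 1 = 9 values.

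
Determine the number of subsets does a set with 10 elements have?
Each element can be included or excluded: 2^10 = 1,024.
Final answer: 1,024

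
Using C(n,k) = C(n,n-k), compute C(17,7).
19,448
C(17,7) = C(17,10) = 19,448.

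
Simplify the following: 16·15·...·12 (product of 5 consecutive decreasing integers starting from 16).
This is P(16,5) = 16!/(11)! = 524,160.

Answer: 524,160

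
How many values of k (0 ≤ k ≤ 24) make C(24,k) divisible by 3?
16

Explanation: Checking C(24,k) mod 3 for k = 0..24: divisible at k = 1, 2, 4, 5, 7, 8, 10, 11, 13, 14, 16, 17, 19, 20, 22, 23. That's 16 values.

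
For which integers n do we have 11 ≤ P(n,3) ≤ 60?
4, 5
P(3,3)=6; P(4,3)=24; P(5,3)=60; P(6,3)=120. So valid n = 4, 5.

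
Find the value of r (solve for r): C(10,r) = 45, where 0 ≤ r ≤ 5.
2
C(10,r) is increasing for 0 ≤ r ≤ 5. Stepping up (C(10,r+1) = C(10,r)·(10−r)/(r+1)): C(10,1) = 10, C(10,2) = 45 ✓. So r = 2.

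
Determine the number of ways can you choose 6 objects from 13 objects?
1,716

Reasoning: C(13,6) = 13! / (6! × (13-6)!)
         = 13! / (6! × 7!)
         = 1,716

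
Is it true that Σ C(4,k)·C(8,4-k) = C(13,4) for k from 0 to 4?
Vandermonde's identity gives C(12,4) = 495; RHS C(13,4) = 715.

Answer: False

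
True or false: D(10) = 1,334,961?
True

Solution: Derangements of 10 elements: D(10) = (10-1)·[D(9) + D(8)] = 9·[133,496 + 14,833] = 1,334,961.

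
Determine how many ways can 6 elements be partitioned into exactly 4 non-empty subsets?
65

This equals S(6,4), the Stirling number of the 2nd kind.
Using the Stirling recurrence: S(n,k) = k·S(n-1,k) + S(n-1,k-1)
S(6,4) = 4·S(5,4) + S(5,3)
         = 4·10 + 25
         = 40 + 25
         = 65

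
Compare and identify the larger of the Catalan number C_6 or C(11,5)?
C(11,5)

C_6 = C(12,6)/(6+1) = 924/7 = 132; C(11,5) = 462.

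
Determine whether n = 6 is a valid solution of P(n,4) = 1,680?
No

Reasoning: P(6,4) = 6·5·4·3 = 360, which does not equal 1,680.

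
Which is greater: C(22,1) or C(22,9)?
C(22,9)

Solution: C(22,1)=22, C(22,9)=497,420.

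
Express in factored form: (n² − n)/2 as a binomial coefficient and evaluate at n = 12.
C(n,2); C(12,2) = 66

Explanation: (n² − n)/2 = n(n−1)/2 = C(n,2). At n = 12: C(12,2) = 66.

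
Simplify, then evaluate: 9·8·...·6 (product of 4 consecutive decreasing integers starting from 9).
3,024

This is P(9,4) = 9!/(5)! = 3,024.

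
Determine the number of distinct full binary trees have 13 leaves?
208,012

Reasoning: Using the Catalan number formula: C_n = C(2n, n) / (n+1)
C_12 = C(24, 12) / (12+1)
     = 2704156 / 13
     = 208,012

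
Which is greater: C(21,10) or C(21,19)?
C(21,10)

Working:
C(21,10)=352,716, C(21,19)=210.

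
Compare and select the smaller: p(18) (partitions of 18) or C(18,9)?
p(18)

Reasoning: Pentagonal recurrence p(n) = p(n−1) + p(n−2) − p(n−5) − p(n−7) + …: p(18) = p(17) + p(16) − p(13) − p(11) + p(6) + p(3) = 297 + 231 − 101 − 56 + 11 + 3 = 385; C(18,9) = 48,620.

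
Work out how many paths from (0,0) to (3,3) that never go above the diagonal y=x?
5

Solution: Counted by the Catalan number C_3: C_3 = C(6,3)/(3+1) = 20/4 = 5.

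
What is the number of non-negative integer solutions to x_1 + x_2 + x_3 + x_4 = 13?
560

Solution: C(13+4-1, 4-1) = 560.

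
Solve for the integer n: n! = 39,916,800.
n! is strictly increasing. 9! = 362,880, 10! = 3,628,800, 11! = 39,916,800 ✓. So n = 11.
Final answer: 11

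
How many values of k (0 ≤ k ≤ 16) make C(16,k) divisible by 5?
9
Checking C(16,k) mod 5 for k = 0..16: divisible at k = 2, 3, 4, 7, 8, 9, 12, 13, 14. That's 9 values.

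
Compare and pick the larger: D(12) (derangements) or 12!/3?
D(12)

D(12) = (12-1)·[D(11) + D(10)] = 11·[14,684,570 + 1,334,961] = 176,214,841; 12!/3 = 479,001,600/3 = 159,667,200.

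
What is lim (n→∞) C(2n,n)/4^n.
C(2n,n) ~ 4^n/√(πn), so C(2n,n)/4^n ~ 1/√(πn) → 0.

Answer: 0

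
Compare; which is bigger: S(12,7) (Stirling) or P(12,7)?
P(12,7)

Working:
S(12,7) = 7·S(11,7) + S(11,6) = 7·63,987 + 179,487 = 627,396; P(12,7) = 3,991,680.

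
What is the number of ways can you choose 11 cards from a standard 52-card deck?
60,403,728,840

Explanation: C(52,11) = 60,403,728,840.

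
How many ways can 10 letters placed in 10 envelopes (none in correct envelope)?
1,334,961

Working:
Using D(n) = (n-1)[D(n-1) + D(n-2)]:
D(10) = (10-1) × [D(9) + D(8)]
      = 9 × [133496 + 14833]
      = 9 × 148329
      = 1,334,961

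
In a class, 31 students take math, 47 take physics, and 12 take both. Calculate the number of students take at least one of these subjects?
66

Explanation: |A∪B| = |A|+|B|-|A∩B| = 31+47-12 = 66.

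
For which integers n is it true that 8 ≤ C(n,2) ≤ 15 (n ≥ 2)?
C(4,2)=6; C(5,2)=10; C(6,2)=15; C(7,2)=21. So valid n = 5, 6.

Answer: 5, 6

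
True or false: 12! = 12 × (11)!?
True

Working:
By definition n! = n × (n-1)!, so 12! = 12 × 11!.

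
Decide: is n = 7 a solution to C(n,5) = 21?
Yes

Working:
C(7,5) = 7·6·5·4·3/5! = 2,520/120 = 21, which equals 21.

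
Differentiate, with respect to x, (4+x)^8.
8(4+x)^7

Reasoning: Using the power rule: d/dx (4+x)^8 = 8(4+x)^{7}.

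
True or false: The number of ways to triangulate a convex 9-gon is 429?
Triangulations of a convex 9-gon are counted by the Catalan number C_7: C_7 = C(14,7)/(7+1) = 3,432/8 = 429.
Final answer: True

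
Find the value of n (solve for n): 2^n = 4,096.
12
4,096 = 1,024 × 4 = 2^10 × 2^2 = 2^12, so n = 12.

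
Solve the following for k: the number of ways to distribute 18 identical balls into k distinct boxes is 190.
Stars and bars: the count is C(18+k−1, k−1), increasing in k. k=2: C(19,1) = 19, k=3: C(20,2) = 190 ✓. So k = 3.

Answer: 3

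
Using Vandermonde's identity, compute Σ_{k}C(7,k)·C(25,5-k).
201,376

Explanation: = C(7+25,5) = C(32,5) = 201,376.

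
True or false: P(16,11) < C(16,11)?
False

Solution: P(16,11) = 174,356,582,400 and C(16,11) = 4,368; P(n,r) = r! × C(n,r) so P > C whenever r ≥ 2.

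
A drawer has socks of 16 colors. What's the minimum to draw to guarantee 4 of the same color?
49

Reasoning: Worst case: 3 of each = 48. One more: 49.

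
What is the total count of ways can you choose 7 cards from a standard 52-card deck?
C(52,7) = 133,784,560.
Final answer: 133,784,560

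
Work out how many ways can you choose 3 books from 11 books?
C(11,3) = 11! / (3! × (11-3)!)
         = 11! / (3! × 8!)
         = 165
Final answer: 165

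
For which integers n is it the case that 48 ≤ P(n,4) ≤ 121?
P(4,4)=24; P(5,4)=120; P(6,4)=360. So valid n = 5.

Answer: 5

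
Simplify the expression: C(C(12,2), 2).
2,145

Reasoning: C(12,2) = 66, then C(66, 2) = 2,145.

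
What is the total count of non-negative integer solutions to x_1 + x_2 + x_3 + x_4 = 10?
286

Solution: C(10+4-1, 4-1) = 286.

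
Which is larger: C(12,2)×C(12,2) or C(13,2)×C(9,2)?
C(12,2)×C(12,2)

Solution: C(12,2)×C(12,2)=4,356, C(13,2)×C(9,2)=2,808.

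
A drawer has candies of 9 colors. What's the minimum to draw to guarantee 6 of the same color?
46
Worst case: 5 of each = 45. One more: 46.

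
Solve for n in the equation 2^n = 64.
6

2^6 = 64, so n = 6.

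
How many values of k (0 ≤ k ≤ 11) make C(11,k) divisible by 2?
Checking C(11,k) mod 2 for k = 0..11: divisible at k = 4, 5, 6, 7. That's 4 values.

Answer: 4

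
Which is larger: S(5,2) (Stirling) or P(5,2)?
P(5,2)

Solution: S(5,2) = 2·S(4,2) + S(4,1) = 2·7 + 1 = 15; P(5,2) = 20.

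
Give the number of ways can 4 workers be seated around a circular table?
6

Reasoning: Circular arrangements: (4-1)! = 6.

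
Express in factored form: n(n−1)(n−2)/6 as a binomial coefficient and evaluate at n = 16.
C(n,3); C(16,3) = 560

Working:
n(n−1)(n−2)/6 = n!/(3!(n−3)!) = C(n,3). At n = 16: C(16,3) = 560.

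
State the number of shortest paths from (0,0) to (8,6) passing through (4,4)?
To (4,4): C(8,4)=70. From there: C(6,4)=15. Total: 1,050.

Answer: 1,050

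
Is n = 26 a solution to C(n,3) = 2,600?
Yes

Explanation: C(26,3) = 26·25·24/3! = 15,600/6 = 2,600, which equals 2,600.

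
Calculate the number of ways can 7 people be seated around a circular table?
720

Working:
Circular arrangements: (7-1)! = 720.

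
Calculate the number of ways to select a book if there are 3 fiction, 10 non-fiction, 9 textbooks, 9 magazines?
31

Explanation: By the addition principle: 3 + 10 + 9 + 9 = 31.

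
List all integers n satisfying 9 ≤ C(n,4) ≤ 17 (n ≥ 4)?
6
C(5,4)=5; C(6,4)=15; C(7,4)=35. So valid n = 6.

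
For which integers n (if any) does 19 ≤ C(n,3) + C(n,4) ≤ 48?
6

Reasoning: C(5,3)+C(5,4)=15; C(6,3)+C(6,4)=35; C(7,3)+C(7,4)=70. So valid n = 6.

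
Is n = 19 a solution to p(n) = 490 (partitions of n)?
Pentagonal recurrence p(n) = p(n−1) + p(n−2) − p(n−5) − p(n−7) + …: p(19) = p(18) + p(17) − p(14) − p(12) + p(7) + p(4) = 385 + 297 − 135 − 77 + 15 + 5 = 490, which equals 490.

Answer: Yes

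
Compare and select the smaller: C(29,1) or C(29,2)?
C(29,1)
C(29,1)=29, C(29,2)=406.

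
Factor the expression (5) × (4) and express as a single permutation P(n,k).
P(5,2) = 5!/(3)!

Reasoning: Product of 2 consecutive descending integers starting at 5: P(5,2) = 5!/3! = 20.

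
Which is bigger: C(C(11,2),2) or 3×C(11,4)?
C(C(11,2),2)

Explanation: C(C(11,2),2)=1,485, 3×C(11,4)=990.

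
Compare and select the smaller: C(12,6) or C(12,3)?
C(12,3)

Solution: C(12,6)=924, C(12,3)=220.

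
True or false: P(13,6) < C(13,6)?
P(13,6) = 1,235,520 and C(13,6) = 1,716; P(n,r) = r! × C(n,r) so P > C whenever r ≥ 2.

Answer: False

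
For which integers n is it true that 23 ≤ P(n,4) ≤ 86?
4

Explanation: P(3,4)=0; P(4,4)=24; P(5,4)=120. So valid n = 4.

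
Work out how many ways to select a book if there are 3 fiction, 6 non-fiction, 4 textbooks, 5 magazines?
18

Working:
By the addition principle: 3 + 6 + 4 + 5 = 18.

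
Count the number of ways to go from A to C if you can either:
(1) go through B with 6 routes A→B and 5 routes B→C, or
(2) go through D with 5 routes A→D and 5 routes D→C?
55

Route via B: 6×5=30. Route via D: 5×5=25. Total: 55.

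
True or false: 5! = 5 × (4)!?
True

Explanation: By definition n! = n × (n-1)!, so 5! = 5 × 4!.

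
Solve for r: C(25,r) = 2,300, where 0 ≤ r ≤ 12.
C(25,r) is increasing for 0 ≤ r ≤ 12. Stepping up (C(25,r+1) = C(25,r)·(25−r)/(r+1)): C(25,1) = 25, C(25,2) = 300, C(25,3) = 2,300 ✓. So r = 3.
Final answer: 3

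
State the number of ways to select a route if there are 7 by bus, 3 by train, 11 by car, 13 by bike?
34

Explanation: By the addition principle: 7 + 3 + 11 + 13 = 34.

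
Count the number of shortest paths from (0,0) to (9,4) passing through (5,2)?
315

Explanation: To (5,2): C(7,5)=21. From there: C(6,4)=15. Total: 315.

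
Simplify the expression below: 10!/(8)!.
This equals 10×9 = 90.

Answer: 90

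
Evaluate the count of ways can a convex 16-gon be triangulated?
Using the Catalan number formula: C_n = C(2n, n) / (n+1)
C_14 = C(28, 14) / (14+1)
     = 40116600 / 15
     = 2,674,440

Answer: 2,674,440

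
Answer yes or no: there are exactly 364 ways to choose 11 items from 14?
C(14,11) = 364.

Answer: Yes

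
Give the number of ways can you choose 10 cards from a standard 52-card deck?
15,820,024,220

Working:
C(52,10) = 15,820,024,220.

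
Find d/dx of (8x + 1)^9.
72(8x + 1)^8

Working:
Chain rule: 9(8x+1)^{8} × 8 = 72(8x+1)^{8}.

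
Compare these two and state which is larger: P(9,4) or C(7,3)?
P(9,4)

Solution: P(9,4)=3,024, C(7,3)=35.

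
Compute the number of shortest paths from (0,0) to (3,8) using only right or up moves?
165

Working:
Choose 3 rights from 11 moves: C(11,3) = 165.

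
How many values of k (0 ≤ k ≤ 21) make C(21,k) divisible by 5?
12

Solution: Checking C(21,k) mod 5 for k = 0..21: divisible at k = 2, 3, 4, 7, 8, 9, 12, 13, 14, 17, 18, 19. That's 12 values.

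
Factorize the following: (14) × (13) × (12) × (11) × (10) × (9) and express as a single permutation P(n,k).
P(14,6) = 14!/(8)!

Reasoning: Product of 6 consecutive descending integers starting at 14: P(14,6) = 14!/8! = 2,162,160.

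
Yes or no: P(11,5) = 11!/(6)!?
Permutation formula P(n,k) = n!/(n-k)!: 11!/6! = 39,916,800/720 = 55,440 = P(11,5). The statement holds.
Final answer: Yes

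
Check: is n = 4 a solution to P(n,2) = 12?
Yes

Working:
P(4,2) = 4·3 = 12, which equals 12.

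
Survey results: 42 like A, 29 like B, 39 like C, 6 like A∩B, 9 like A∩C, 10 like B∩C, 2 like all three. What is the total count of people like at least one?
87

Explanation: |A∪B∪C| = 42+29+39-6-9-10+2 = 87.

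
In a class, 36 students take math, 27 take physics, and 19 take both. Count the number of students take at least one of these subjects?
44

|A∪B| = |A|+|B|-|A∩B| = 36+27-19 = 44.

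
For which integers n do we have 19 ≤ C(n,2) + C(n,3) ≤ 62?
5, 6, 7

C(4,2)+C(4,3)=10; C(5,2)+C(5,3)=20; C(6,2)+C(6,3)=35; C(7,2)+C(7,3)=56; C(8,2)+C(8,3)=84. So valid n = 5, 6, 7.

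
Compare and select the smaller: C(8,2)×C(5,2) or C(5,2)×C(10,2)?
C(8,2)×C(5,2)
C(8,2)×C(5,2)=280, C(5,2)×C(10,2)=450.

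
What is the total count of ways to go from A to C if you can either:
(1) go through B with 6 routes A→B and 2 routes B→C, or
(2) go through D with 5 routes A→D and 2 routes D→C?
22

Working:
Route via B: 6×2=12. Route via D: 5×2=10. Total: 22.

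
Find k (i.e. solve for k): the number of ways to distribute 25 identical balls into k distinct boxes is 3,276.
4

Solution: Stars and bars: the count is C(25+k−1, k−1), increasing in k. k=2: C(26,1) = 26, k=3: C(27,2) = 351, k=4: C(28,3) = 3,276 ✓. So k = 4.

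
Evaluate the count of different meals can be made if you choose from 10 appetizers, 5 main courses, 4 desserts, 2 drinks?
By the multiplication principle: 10 × 5 × 4 × 2 = 400.
Final answer: 400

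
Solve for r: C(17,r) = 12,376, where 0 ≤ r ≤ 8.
C(17,r) is increasing for 0 ≤ r ≤ 8. Stepping up (C(17,r+1) = C(17,r)·(17−r)/(r+1)): C(17,1) = 17, C(17,2) = 136, C(17,3) = 680, C(17,4) = 2,380, C(17,5) = 6,188, C(17,6) = 12,376 ✓. So r = 6.
Final answer: 6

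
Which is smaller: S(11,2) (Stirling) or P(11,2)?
P(11,2)

Reasoning: S(11,2) = 2·S(10,2) + S(10,1) = 2·511 + 1 = 1,023; P(11,2) = 110.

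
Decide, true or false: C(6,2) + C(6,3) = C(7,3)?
True

Working:
Pascal's identity: LHS = 15 + 20 = 35; RHS = C(7,3) = 35. Both sides agree, so the statement holds.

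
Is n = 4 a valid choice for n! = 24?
Yes
4! = 4·3! = 4·6 = 24, which equals 24.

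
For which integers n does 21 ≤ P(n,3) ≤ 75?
P(3,3)=6; P(4,3)=24; P(5,3)=60; P(6,3)=120. So valid n = 4, 5.
Final answer: 4, 5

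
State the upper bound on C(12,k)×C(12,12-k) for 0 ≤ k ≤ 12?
C(12,k)·C(12,12-k) = C(12,k)², maximised at the centre k = 6: C(12,6)² = 853,776.
Final answer: 853,776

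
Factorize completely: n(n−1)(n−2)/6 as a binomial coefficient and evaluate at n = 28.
C(n,3); C(28,3) = 3,276

Explanation: n(n−1)(n−2)/6 = n!/(3!(n−3)!) = C(n,3). At n = 28: C(28,3) = 3,276.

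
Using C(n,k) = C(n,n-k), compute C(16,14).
120

Explanation: C(16,14) = C(16,2) = 120.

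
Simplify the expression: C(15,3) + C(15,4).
1,820

Working:
By Pascal's identity: C(16,4) = 1,820.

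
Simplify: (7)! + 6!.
(7)! + 6! = (7)·6! + 6! = (7+1)·6! = 8·6! = 5,760.
Final answer: 5,760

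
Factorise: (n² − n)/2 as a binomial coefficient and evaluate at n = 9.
C(n,2); C(9,2) = 36

Explanation: (n² − n)/2 = n(n−1)/2 = C(n,2). At n = 9: C(9,2) = 36.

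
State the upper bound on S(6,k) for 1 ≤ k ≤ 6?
Row S(6,k) for k = 1..6 (via S(n,k) = k·S(n−1,k) + S(n−1,k−1)): 1, 31, 90, 65, 15, 1. The row is unimodal; maximum at k = 3: 90.
Final answer: 90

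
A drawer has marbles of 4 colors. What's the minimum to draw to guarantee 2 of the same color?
5

Working:
Worst case: 1 of each = 4. One more: 5.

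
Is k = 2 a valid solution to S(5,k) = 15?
Yes

Reasoning: S(5,2) = 2·S(4,2) + S(4,1) = 2·7 + 1 = 15, which equals 15.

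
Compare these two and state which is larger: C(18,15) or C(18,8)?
C(18,8)

C(18,15)=816, C(18,8)=43,758.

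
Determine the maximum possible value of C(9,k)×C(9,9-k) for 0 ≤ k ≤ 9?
15,876

Solution: C(9,k)·C(9,9-k) = C(9,k)², maximised at the centre k = 4: C(9,4)² = 15,876.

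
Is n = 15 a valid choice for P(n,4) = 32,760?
Yes

Explanation: P(15,4) = 15·14·13·12 = 32,760, which equals 32,760.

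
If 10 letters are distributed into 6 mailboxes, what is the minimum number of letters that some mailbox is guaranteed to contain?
Pigeonhole: ⌈10/6⌉ = 2.

Answer: 2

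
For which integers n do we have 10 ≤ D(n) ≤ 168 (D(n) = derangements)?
Using D(n) = (n−1)[D(n−1) + D(n−2)] with D(1)=0, D(2)=1: D(4)=9; D(5)=44; D(6)=265. So valid n = 5.
Final answer: 5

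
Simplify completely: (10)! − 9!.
3,265,920

Solution: (10)! − 9! = (10)·9! − 9! = (10−1)·9! = 9·9! = 3,265,920.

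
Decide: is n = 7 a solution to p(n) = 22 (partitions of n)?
No

Working:
Pentagonal recurrence p(n) = p(n−1) + p(n−2) − p(n−5) − p(n−7) + …: p(7) = p(6) + p(5) − p(2) − p(0) = 11 + 7 − 2 − 1 = 15, which does not equal 22.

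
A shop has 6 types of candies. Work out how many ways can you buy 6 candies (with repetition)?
462

Reasoning: Stars and bars: C(6+6-1, 6) = C(11, 6) = 462.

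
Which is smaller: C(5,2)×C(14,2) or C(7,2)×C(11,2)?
C(5,2)×C(14,2)

Explanation: C(5,2)×C(14,2)=910, C(7,2)×C(11,2)=1,155.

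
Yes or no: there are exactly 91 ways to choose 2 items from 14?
Yes

Working:
C(14,2) = 91.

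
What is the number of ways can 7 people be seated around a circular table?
720

Working:
Circular arrangements: (7-1)! = 720.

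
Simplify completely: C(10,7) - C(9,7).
C(10,7) - C(9,7) = C(9,6) = 84.

Answer: 84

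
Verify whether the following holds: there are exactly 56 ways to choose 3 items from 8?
True

Working:
C(8,3) = 56.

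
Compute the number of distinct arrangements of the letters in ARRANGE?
1,260

Explanation: Word has 7 letters (A=2, R=2, N=1, G=1, E=1). Arrangements: 7!/Π(k!) = 1,260.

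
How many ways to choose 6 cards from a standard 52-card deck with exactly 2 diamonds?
6,415,578
13 diamonds and 39 non-diamonds: C(13,2) × C(39,4) = 78 × 82251 = 6,415,578.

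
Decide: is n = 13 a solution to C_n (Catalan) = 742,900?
Yes

C_13 = C(26,13)/(13+1) = 10,400,600/14 = 742,900, which equals 742,900.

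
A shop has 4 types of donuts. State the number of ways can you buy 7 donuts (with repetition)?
120

Explanation: Stars and bars: C(7+4-1, 7) = C(10, 7) = 120.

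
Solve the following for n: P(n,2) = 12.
4

Working:
P(n,2) = n(n−1) is increasing in n; n(n−1) ≈ (n−0.5)^2 = 12 gives n ≈ 4.0. Check: P(2,2) = 2, P(3,2) = 6, P(4,2) = 12 ✓. So n = 4.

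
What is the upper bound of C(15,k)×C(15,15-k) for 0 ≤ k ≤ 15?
41,409,225

Solution: C(15,k)·C(15,15-k) = C(15,k)², maximised at the centre k = 7: C(15,7)² = 41,409,225.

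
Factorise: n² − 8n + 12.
(n − 2)(n − 6)

Seek roots whose sum is 8 and product is 12: (2, 6). So n² − 8n + 12 = (n − 2)(n − 6).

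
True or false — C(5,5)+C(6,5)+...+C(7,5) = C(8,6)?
Hockey stick identity gives Σ = C(8,6) = 28; RHS C(8,6) = 28.

Answer: True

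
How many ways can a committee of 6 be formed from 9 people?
84

Solution: C(9,6) = 9! / (6! × (9-6)!)
         = 9! / (6! × 3!)
         = 84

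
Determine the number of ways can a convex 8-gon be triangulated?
132

Reasoning: Using the Catalan number formula: C_n = C(2n, n) / (n+1)
C_6 = C(12, 6) / (6+1)
     = 924 / 7
     = 132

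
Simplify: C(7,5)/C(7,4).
3/5

C(n,k+1)/C(n,k) = (n−k)/(k+1). Here (7−4)/(4+1) = 3/5 = 3/5.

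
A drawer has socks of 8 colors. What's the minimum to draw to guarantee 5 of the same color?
33

Explanation: Worst case: 4 of each = 32. One more: 33.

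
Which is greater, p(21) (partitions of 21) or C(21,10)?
C(21,10)

Working:
Pentagonal recurrence p(n) = p(n−1) + p(n−2) − p(n−5) − p(n−7) + …: p(21) = p(20) + p(19) − p(16) − p(14) + p(9) + p(6) = 627 + 490 − 231 − 135 + 30 + 11 = 792; C(21,10) = 352,716.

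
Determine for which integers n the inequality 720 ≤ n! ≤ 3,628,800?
6, 7, 8, 9, 10

n! is strictly increasing; 6! = 720 and 10! = 3,628,800, so valid n = 6, 7, 8, 9, 10.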